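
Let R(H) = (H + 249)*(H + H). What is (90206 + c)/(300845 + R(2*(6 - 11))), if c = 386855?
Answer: 477061/296065 ≈ 1.6113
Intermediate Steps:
R(H) = 2*H*(249 + H) (R(H) = (249 + H)*(2*H) = 2*H*(249 + H))
(90206 + c)/(300845 + R(2*(6 - 11))) = (90206 + 386855)/(300845 + 2*(2*(6 - 11))*(249 + 2*(6 - 11))) = 477061/(300845 + 2*(2*(-5))*(249 + 2*(-5))) = 477061/(300845 + 2*(-10)*(249 - 10)) = 477061/(300845 + 2*(-10)*239) = 477061/(300845 - 4780) = 477061/296065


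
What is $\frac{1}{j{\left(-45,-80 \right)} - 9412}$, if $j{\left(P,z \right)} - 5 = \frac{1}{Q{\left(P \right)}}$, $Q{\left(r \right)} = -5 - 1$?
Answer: $- \frac{6}{56443} \approx -0.0001063$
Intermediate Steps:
$Q{\left(r \right)} = -6$
$j{\left(P,z \right)} = \frac{29}{6}$ ($j{\left(P,z \right)} = 5 + \frac{1}{-6} = 5 - \frac{1}{6} = \frac{29}{6}$)
$\frac{1}{j{\left(-45,-80 \right)} - 9412} = \frac{1}{\frac{29}{6} - 9412} = \frac{1}{- \frac{56443}{6}} = - \frac{6}{56443}$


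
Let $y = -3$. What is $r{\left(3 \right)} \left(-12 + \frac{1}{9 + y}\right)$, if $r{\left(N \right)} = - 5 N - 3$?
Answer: $213$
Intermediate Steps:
$r{\left(N \right)} = -3 - 5 N$
$r{\left(3 \right)} \left(-12 + \frac{1}{9 + y}\right) = \left(-3 - 15\right) \left(-12 + \frac{1}{9 - 3}\right) = \left(-3 - 15\right) \left(-12 + \frac{1}{6}\right) = - 18 \left(-12 + \frac{1}{6}\right) = \left(-18\right) \left(- \frac{71}{6}\right) = 213$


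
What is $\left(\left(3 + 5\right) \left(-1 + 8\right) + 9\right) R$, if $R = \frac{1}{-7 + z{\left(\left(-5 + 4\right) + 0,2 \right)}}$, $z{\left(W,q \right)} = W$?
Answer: $- \frac{65}{8} \approx -8.125$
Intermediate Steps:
$R = - \frac{1}{8}$ ($R = \frac{1}{-7 + \left(\left(-5 + 4\right) + 0\right)} = \frac{1}{-7 + \left(-1 + 0\right)} = \frac{1}{-7 - 1} = \frac{1}{-8} = - \frac{1}{8} \approx -0.125$)
$\left(\left(3 + 5\right) \left(-1 + 8\right) + 9\right) R = \left(\left(3 + 5\right) \left(-1 + 8\right) + 9\right) \left(- \frac{1}{8}\right) = \left(8 \cdot 7 + 9\right) \left(- \frac{1}{8}\right) = \left(56 + 9\right) \left(- \frac{1}{8}\right) = 65 \left(- \frac{1}{8}\right) = - \frac{65}{8}$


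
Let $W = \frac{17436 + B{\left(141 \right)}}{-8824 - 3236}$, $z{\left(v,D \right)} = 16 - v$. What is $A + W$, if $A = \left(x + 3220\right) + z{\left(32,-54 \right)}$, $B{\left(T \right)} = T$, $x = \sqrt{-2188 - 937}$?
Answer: $\frac{4291407}{1340} + 25 i \sqrt{5} \approx 3202.5 + 55.902 i$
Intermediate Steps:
$x = 25 i \sqrt{5}$ ($x = \sqrt{-3125} = 25 i \sqrt{5} \approx 55.902 i$)
$A = 3204 + 25 i \sqrt{5}$ ($A = \left(25 i \sqrt{5} + 3220\right) + \left(16 - 32\right) = \left(3220 + 25 i \sqrt{5}\right) + \left(16 - 32\right) = \left(3220 + 25 i \sqrt{5}\right) - 16 = 3204 + 25 i \sqrt{5} \approx 3204.0 + 55.902 i$)
$W = - \frac{1953}{1340}$ ($W = \frac{17436 + 141}{-8824 - 3236} = \frac{17577}{-12060} = 17577 \left(- \frac{1}{12060}\right) = - \frac{1953}{1340} \approx -1.4575$)
$A + W = \left(3204 + 25 i \sqrt{5}\right) - \frac{1953}{1340} = \frac{4291407}{1340} + 25 i \sqrt{5}$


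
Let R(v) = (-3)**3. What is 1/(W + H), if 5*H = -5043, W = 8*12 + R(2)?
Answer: -5/4698 ≈ -0.0010643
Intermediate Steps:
R(v) = -27
W = 69 (W = 8*12 - 27 = 96 - 27 = 69)
H = -5043/5 (H = (1/5)*(-5043) = -5043/5 ≈ -1008.6)
1/(W + H) = 1/(69 - 5043/5) = 1/(-4698/5) = -5/4698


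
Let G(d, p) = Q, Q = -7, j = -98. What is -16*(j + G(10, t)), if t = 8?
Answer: 1680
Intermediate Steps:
G(d, p) = -7
-16*(j + G(10, t)) = -16*(-98 - 7) = -16*(-105) = 1680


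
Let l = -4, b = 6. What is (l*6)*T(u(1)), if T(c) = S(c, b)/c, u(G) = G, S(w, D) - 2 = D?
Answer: -192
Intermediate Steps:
S(w, D) = 2 + D
T(c) = 8/c (T(c) = (2 + 6)/c = 8/c)
(l*6)*T(u(1)) = (-4*6)*(8/1) = -192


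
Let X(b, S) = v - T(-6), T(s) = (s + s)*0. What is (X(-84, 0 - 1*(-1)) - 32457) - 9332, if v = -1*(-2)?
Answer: -41787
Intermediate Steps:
v = 2
T(s) = 0 (T(s) = (2*s)*0 = 0)
X(b, S) = 2 (X(b, S) = 2 - 1*0 = 2 + 0 = 2)
(X(-84, 0 - 1*(-1)) - 32457) - 9332 = (2 - 32457) - 9332 = -32455 - 9332 = -41787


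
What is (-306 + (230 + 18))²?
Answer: 3364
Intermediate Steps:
(-306 + (230 + 18))² = (-306 + 248)² = (-58)² = 3364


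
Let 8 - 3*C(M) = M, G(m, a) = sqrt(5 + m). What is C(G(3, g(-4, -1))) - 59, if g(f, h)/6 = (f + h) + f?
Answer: -169/3 - 2*sqrt(2)/3 ≈ -57.276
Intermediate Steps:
g(f, h) = 6*h + 12*f (g(f, h) = 6*((f + h) + f) = 6*(h + 2*f) = 6*h + 12*f)
C(M) = 8/3 - M/3
C(G(3, g(-4, -1))) - 59 = (8/3 - sqrt(5 + 3)/3) - 59 = (8/3 - 2*sqrt(2)/3) - 59 = -169/3 - 2*sqrt(2)/3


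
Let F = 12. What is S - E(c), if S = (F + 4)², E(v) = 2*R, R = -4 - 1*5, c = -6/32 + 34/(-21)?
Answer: 274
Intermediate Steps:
c = -607/336 (c = -6*1/32 + 34*(-1/21) = -3/16 - 34/21 = -607/336 ≈ -1.8065)
R = -9 (R = -4 - 5 = -9)
E(v) = -18 (E(v) = 2*(-9) = -18)
S = 256 (S = (12 + 4)² = 16² = 256)
S - E(c) = 256 - 1*(-18) = 256 + 18 = 274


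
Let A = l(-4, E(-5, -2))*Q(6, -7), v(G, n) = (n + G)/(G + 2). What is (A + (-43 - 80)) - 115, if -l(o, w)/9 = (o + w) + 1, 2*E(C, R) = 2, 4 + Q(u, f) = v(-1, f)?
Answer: -454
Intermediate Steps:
v(G, n) = (G + n)/(2 + G)
Q(u, f) = -5 + f (Q(u, f) = -4 + (-1 + f)/(2 - 1) = -4 + (-1 + f)/1 = -4 + 1*(-1 + f) = -4 + (-1 + f) = -5 + f)
E(C, R) = 1 (E(C, R) = (1/2)*2 = 1)
l(o, w) = -9 - 9*o - 9*w (l(o, w) = -9*((o + w) + 1) = -9*(1 + o + w) = -9 - 9*o - 9*w)
A = -216 (A = (-9 - 9*(-4) - 9*1)*(-5 - 7) = (-9 + 36 - 9)*(-12) = 18*(-12) = -216)
(A + (-43 - 80)) - 115 = (-216 + (-43 - 80)) - 115 = (-216 - 123) - 115 = -339 - 115 = -454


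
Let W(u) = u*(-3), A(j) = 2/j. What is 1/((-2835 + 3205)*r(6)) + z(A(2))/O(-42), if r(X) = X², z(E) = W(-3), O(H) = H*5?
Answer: -3989/93240 ≈ -0.042782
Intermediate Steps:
O(H) = 5*H
W(u) = -3*u
z(E) = 9 (z(E) = -3*(-3) = 9)
1/((-2835 + 3205)*r(6)) + z(A(2))/O(-42) = 1/((-2835 + 3205)*(6²)) + 9/((5*(-42))) = 1/(370*36) + 9/(-210) = (1/370)*(1/36) + 9*(-1/210) = 1/13320 - 3/70 = -3989/93240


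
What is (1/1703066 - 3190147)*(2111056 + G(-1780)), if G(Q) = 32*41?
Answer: -5738280298264144984/851533 ≈ -6.7388e+12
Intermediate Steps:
G(Q) = 1312
(1/1703066 - 3190147)*(2111056 + G(-1780)) = (1/1703066 - 3190147)*(2111056 + 1312) = (1/1703066 - 3190147)*2112368 = -5433030890701/1703066*2112368 = -5738280298264144984/851533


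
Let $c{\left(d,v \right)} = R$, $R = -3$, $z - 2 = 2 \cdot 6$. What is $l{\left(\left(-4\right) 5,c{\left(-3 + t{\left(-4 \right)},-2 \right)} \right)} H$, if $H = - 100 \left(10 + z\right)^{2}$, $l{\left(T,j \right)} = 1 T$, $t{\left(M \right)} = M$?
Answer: $1152000$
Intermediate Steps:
$z = 14$ ($z = 2 + 2 \cdot 6 = 2 + 12 = 14$)
$c{\left(d,v \right)} = -3$
$l{\left(T,j \right)} = T$
$H = -57600$ ($H = - 100 \left(10 + 14\right)^{2} = - 100 \cdot 24^{2} = \left(-100\right) 576 = -57600$)
$l{\left(\left(-4\right) 5,c{\left(-3 + t{\left(-4 \right)},-2 \right)} \right)} H = \left(-4\right) 5 \left(-57600\right) = \left(-20\right) \left(-57600\right) = 1152000$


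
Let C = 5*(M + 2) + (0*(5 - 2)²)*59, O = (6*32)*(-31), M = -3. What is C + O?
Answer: -5957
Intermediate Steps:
O = -5952 (O = 192*(-31) = -5952)
C = -5 (C = 5*(-3 + 2) + (0*(5 - 2)²)*59 = 5*(-1) + (0*3²)*59 = -5 + (0*9)*59 = -5 + 0*59 = -5 + 0 = -5)
C + O = -5 - 5952 = -5957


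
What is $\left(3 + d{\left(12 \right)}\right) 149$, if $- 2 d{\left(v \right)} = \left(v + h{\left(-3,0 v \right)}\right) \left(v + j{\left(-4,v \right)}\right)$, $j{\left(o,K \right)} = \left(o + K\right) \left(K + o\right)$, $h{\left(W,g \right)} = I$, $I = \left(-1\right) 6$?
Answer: $-33525$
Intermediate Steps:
$I = -6$
$h{\left(W,g \right)} = -6$
$j{\left(o,K \right)} = \left(K + o\right)^{2}$ ($j{\left(o,K \right)} = \left(K + o\right) \left(K + o\right) = \left(K + o\right)^{2}$)
$d{\left(v \right)} = - \frac{\left(-6 + v\right) \left(v + \left(-4 + v\right)^{2}\right)}{2}$ ($d{\left(v \right)} = - \frac{\left(v - 6\right) \left(v + \left(v - 4\right)^{2}\right)}{2} = - \frac{\left(-6 + v\right) \left(v + \left(-4 + v\right)^{2}\right)}{2}$)
$\left(3 + d{\left(12 \right)}\right) 149 = \left(3 + \left(48 - 348 - \frac{12^{3}}{2} + \frac{13 \cdot 12^{2}}{2}\right)\right) 149 = \left(3 + \left(48 - 348 - 864 + \frac{13}{2} \cdot 144\right)\right) 149 = \left(3 + \left(48 - 348 - 864 + 936\right)\right) 149 = \left(3 - 228\right) 149 = \left(-225\right) 149 = -33525$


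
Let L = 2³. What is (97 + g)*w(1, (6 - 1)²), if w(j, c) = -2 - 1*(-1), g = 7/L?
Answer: -783/8 ≈ -97.875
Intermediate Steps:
L = 8
g = 7/8 ≈ 0.87500
w(j, c) = -1 (w(j, c) = -2 + 1 = -1)
(97 + g)*w(1, (6 - 1)²) = (97 + 7/8)*(-1) = (783/8)*(-1) = -783/8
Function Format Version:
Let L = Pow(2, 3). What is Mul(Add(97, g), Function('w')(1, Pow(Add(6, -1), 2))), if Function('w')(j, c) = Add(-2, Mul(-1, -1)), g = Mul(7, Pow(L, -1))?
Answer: Rational(-783, 8) ≈ -97.875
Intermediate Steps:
L = 8
g = Rational(7, 8) (g = Mul(7, Pow(8, -1)) = Mul(7, Rational(1, 8)) = Rational(7, 8) ≈ 0.87500)
Function('w')(j, c) = -1 (Function('w')(j, c) = Add(-2, 1) = -1)
Mul(Add(97, g), Function('w')(1, Pow(Add(6, -1), 2))) = Mul(Add(97, Rational(7, 8)), -1) = Mul(Rational(783, 8), -1) = Rational(-783, 8)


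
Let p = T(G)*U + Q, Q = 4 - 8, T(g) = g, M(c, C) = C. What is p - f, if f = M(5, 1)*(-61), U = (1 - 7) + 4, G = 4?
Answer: 49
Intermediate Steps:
Q = -4
U = -2 (U = -6 + 4 = -2)
f = -61 (f = 1*(-61) = -61)
p = -12 (p = 4*(-2) - 4 = -8 - 4 = -12)
p - f = -12 - 1*(-61) = -12 + 61 = 49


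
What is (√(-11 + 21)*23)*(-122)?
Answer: -2806*√10 ≈ -8873.3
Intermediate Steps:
(√(-11 + 21)*23)*(-122) = (√10*23)*(-122) = (23*√10)*(-122) = -2806*√10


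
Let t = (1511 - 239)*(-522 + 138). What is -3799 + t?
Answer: -492247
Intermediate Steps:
t = -488448 (t = 1272*(-384) = -488448)
-3799 + t = -3799 - 488448 = -492247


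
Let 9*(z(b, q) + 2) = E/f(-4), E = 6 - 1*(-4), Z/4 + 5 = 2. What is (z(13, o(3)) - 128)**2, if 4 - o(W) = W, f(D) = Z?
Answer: 49350625/2916 ≈ 16924.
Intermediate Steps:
Z = -12 (Z = -20 + 4*2 = -20 + 8 = -12)
f(D) = -12
E = 10 (E = 6 + 4 = 10)
o(W) = 4 - W
z(b, q) = -113/54 (z(b, q) = -2 + (10/(-12))/9 = -2 + (10*(-1/12))/9 = -2 + (1/9)*(-5/6) = -2 - 5/54 = -113/54)
(z(13, o(3)) - 128)**2 = (-113/54 - 128)**2 = (-7025/54)**2 = 49350625/2916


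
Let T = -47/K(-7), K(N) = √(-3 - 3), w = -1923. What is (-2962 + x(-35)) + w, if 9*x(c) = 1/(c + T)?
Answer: -140087215/28677 - 47*I*√6/86031 ≈ -4885.0 - 0.0013382*I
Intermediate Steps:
K(N) = I*√6 (K(N) = √(-6) = I*√6)
T = 47*I*√6/6 (T = -47*(-I*√6/6) = -(-47)*I*√6/6 = 47*I*√6/6 ≈ 19.188*I)
x(c) = 1/(9*(c + 47*I*√6/6))
(-2962 + x(-35)) + w = (-2962 + 2/(3*(6*(-35) + 47*I*√6))) - 1923 = (-2962 + 2/(3*(-210 + 47*I*√6))) - 1923 = -4885 + 2/(3*(-210 + 47*I*√6))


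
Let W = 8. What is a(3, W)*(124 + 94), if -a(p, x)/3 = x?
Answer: -5232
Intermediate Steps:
a(p, x) = -3*x
a(3, W)*(124 + 94) = (-3*8)*(124 + 94) = -24*218 = -5232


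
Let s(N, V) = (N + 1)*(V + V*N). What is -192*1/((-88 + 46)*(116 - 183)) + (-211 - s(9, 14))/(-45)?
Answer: 83791/2345 ≈ 35.732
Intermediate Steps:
s(N, V) = (1 + N)*(V + N*V)
-192*1/((-88 + 46)*(116 - 183)) + (-211 - s(9, 14))/(-45) = -192*1/((-88 + 46)*(116 - 183)) + (-211 - 14*(1 + 9² + 2*9))/(-45) = -192/((-67*(-42))) + (-211 - 14*(1 + 81 + 18))*(-1/45) = -192/2814 + (-211 - 14*100)*(-1/45) = -192*1/2814 + (-211 - 1*1400)*(-1/45) = -32/469 + (-211 - 1400)*(-1/45) = -32/469 - 1611*(-1/45) = -32/469 + 179/5 = 83791/2345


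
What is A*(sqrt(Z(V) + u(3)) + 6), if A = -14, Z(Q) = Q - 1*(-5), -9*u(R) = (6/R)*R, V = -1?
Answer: -84 - 14*sqrt(30)/3 ≈ -109.56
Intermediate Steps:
u(R) = -2/3 (u(R) = -6/R*R/9 = -1/9*6 = -2/3)
Z(Q) = 5 + Q (Z(Q) = Q + 5 = 5 + Q)
A*(sqrt(Z(V) + u(3)) + 6) = -14*(sqrt((5 - 1) - 2/3) + 6) = -14*(sqrt(4 - 2/3) + 6) = -14*(sqrt(10/3) + 6) = -14*(sqrt(30)/3 + 6) = -14*(6 + sqrt(30)/3) = -84 - 14*sqrt(30)/3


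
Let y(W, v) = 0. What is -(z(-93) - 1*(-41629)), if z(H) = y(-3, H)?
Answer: -41629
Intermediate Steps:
z(H) = 0
-(z(-93) - 1*(-41629)) = -(0 - 1*(-41629)) = -(0 + 41629) = -1*41629 = -41629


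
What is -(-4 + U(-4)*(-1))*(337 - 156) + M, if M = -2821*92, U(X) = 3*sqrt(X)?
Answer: -258808 + 1086*I ≈ -2.5881e+5 + 1086.0*I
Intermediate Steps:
M = -259532
-(-4 + U(-4)*(-1))*(337 - 156) + M = -(-4 + (3*sqrt(-4))*(-1))*(337 - 156) - 259532 = -(-4 + (3*(2*I))*(-1))*181 - 259532 = -(-4 + (6*I)*(-1))*181 - 259532 = -(-4 - 6*I)*181 - 259532 = -(-724 - 1086*I) - 259532 = (724 + 1086*I) - 259532 = -258808 + 1086*I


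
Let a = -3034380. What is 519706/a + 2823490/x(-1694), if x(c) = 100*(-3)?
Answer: -1427949583/151719 ≈ -9411.8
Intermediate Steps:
x(c) = -300
519706/a + 2823490/x(-1694) = 519706/(-3034380) + 2823490/(-300) = 519706*(-1/3034380) + 2823490*(-1/300) = -259853/1517190 - 282349/30 = -1427949583/151719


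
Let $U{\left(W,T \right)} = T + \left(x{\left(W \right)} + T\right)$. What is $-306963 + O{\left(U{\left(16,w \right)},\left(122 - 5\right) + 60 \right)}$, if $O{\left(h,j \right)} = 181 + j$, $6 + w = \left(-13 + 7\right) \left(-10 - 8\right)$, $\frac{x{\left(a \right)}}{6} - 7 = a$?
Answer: $-306605$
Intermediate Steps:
$x{\left(a \right)} = 42 + 6 a$
$w = 102$ ($w = -6 + \left(-13 + 7\right) \left(-10 - 8\right) = -6 - -108 = -6 + 108 = 102$)
$U{\left(W,T \right)} = 42 + 2 T + 6 W$ ($U{\left(W,T \right)} = T + \left(\left(42 + 6 W\right) + T\right) = T + \left(42 + T + 6 W\right) = 42 + 2 T + 6 W$)
$-306963 + O{\left(U{\left(16,w \right)},\left(122 - 5\right) + 60 \right)} = -306963 + \left(181 + \left(\left(122 - 5\right) + 60\right)\right) = -306963 + \left(181 + \left(117 + 60\right)\right) = -306963 + \left(181 + 177\right) = -306963 + 358 = -306605$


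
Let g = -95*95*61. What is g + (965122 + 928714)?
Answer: 1343311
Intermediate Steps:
g = -550525 (g = -9025*61 = -550525)
g + (965122 + 928714) = -550525 + (965122 + 928714) = -550525 + 1893836 = 1343311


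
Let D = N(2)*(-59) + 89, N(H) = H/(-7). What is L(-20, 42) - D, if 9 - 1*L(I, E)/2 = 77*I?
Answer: 20945/7 ≈ 2992.1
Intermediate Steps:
N(H) = -H/7 (N(H) = H*(-⅐) = -H/7)
L(I, E) = 18 - 154*I
D = 741/7 (D = -⅐*2*(-59) + 89 = -2/7*(-59) + 89 = 118/7 + 89 = 741/7 ≈ 105.86)
L(-20, 42) - D = (18 - 154*(-20)) - 1*741/7 = (18 + 3080) - 741/7 = 3098 - 741/7 = 20945/7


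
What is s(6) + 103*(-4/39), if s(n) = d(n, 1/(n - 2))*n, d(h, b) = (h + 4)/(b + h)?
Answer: -188/195 ≈ -0.96410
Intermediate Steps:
d(h, b) = (4 + h)/(b + h)
s(n) = n*(4 + n)/(n + 1/(-2 + n)) (s(n) = ((4 + n)/(1/(n - 2) + n))*n = ((4 + n)/(1/(-2 + n) + n))*n = ((4 + n)/(n + 1/(-2 + n)))*n = n*(4 + n)/(n + 1/(-2 + n)))
s(6) + 103*(-4/39) = 6*(-2 + 6)*(4 + 6)/(1 + 6*(-2 + 6)) + 103*(-4/39) = 6*4*10/(1 + 6*4) + 103*(-4*1/39) = 6*4*10/(1 + 24) + 103*(-4/39) = 6*4*10/25 - 412/39 = 6*(1/25)*4*10 - 412/39 = 48/5 - 412/39 = -188/195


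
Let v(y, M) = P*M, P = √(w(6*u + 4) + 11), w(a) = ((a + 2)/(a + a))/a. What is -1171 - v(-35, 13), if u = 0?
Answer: -1171 - 13*√179/4 ≈ -1214.5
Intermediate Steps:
w(a) = (2 + a)/(2*a²) (w(a) = ((2 + a)/((2*a)))/a = ((2 + a)*(1/(2*a)))/a = ((2 + a)/(2*a))/a = (2 + a)/(2*a²))
P = √179/4 (P = √((2 + (6*0 + 4))/(2*(6*0 + 4)²) + 11) = √((2 + (0 + 4))/(2*(0 + 4)²) + 11) = √((½)*(2 + 4)/4² + 11) = √((½)*(1/16)*6 + 11) = √(3/16 + 11) = √(179/16) = √179/4 ≈ 3.3448)
v(y, M) = M*√179/4 (v(y, M) = (√179/4)*M = M*√179/4)
-1171 - v(-35, 13) = -1171 - 13*√179/4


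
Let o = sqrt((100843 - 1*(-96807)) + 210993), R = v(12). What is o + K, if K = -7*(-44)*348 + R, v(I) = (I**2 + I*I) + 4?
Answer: 107476 + sqrt(408643) ≈ 1.0812e+5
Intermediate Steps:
v(I) = 4 + 2*I**2 (v(I) = (I**2 + I**2) + 4 = 2*I**2 + 4 = 4 + 2*I**2)
R = 292 (R = 4 + 2*12**2 = 4 + 2*144 = 4 + 288 = 292)
K = 107476 (K = -7*(-44)*348 + 292 = 308*348 + 292 = 107184 + 292 = 107476)
o = sqrt(408643) (o = sqrt((100843 + 96807) + 210993) = sqrt(197650 + 210993) = sqrt(408643) ≈ 639.25)
o + K = sqrt(408643) + 107476 = 107476 + sqrt(408643)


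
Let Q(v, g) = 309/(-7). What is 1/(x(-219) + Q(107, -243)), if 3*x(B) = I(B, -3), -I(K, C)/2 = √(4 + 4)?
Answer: -19467/857761 + 588*√2/857761 ≈ -0.021726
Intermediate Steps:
Q(v, g) = -309/7 (Q(v, g) = 309*(-⅐) = -309/7)
I(K, C) = -4*√2 (I(K, C) = -2*√(4 + 4) = -4*√2)
x(B) = -4*√2/3 (x(B) = (-4*√2)/3 = -4*√2/3)
1/(x(-219) + Q(107, -243)) = 1/(-4*√2/3 - 309/7) = 1/(-309/7 - 4*√2/3)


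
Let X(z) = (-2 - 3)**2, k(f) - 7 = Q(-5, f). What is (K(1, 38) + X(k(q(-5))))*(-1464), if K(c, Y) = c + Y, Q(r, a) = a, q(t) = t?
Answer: -93696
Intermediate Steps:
K(c, Y) = Y + c
k(f) = 7 + f
X(z) = 25 (X(z) = (-5)**2 = 25)
(K(1, 38) + X(k(q(-5))))*(-1464) = ((38 + 1) + 25)*(-1464) = (39 + 25)*(-1464) = 64*(-1464) = -93696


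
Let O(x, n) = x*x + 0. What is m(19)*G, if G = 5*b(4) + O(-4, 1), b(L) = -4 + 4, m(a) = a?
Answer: 304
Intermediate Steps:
O(x, n) = x² (O(x, n) = x² + 0 = x²)
b(L) = 0
G = 16 (G = 5*0 + (-4)² = 0 + 16 = 16)
m(19)*G = 19*16 = 304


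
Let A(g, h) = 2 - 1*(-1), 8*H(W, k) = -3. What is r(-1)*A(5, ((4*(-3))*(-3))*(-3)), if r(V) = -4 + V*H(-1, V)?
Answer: -87/8 ≈ -10.875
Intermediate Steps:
H(W, k) = -3/8 (H(W, k) = (1/8)*(-3) = -3/8)
A(g, h) = 3 (A(g, h) = 2 + 1 = 3)
r(V) = -4 - 3*V/8 (r(V) = -4 + V*(-3/8) = -4 - 3*V/8)
r(-1)*A(5, ((4*(-3))*(-3))*(-3)) = (-4 - 3/8*(-1))*3 = (-4 + 3/8)*3 = -29/8*3 = -87/8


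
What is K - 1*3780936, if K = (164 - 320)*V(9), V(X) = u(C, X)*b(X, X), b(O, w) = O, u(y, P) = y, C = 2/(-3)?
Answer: -3780000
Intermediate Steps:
C = -⅔ (C = 2*(-⅓) = -⅔ ≈ -0.66667)
V(X) = -2*X/3
K = 936 (K = (164 - 320)*(-⅔*9) = -156*(-6) = 936)
K - 1*3780936 = 936 - 1*3780936 = 936 - 3780936 = -3780000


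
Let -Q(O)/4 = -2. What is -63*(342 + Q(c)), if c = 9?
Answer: -22050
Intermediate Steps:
Q(O) = 8 (Q(O) = -4*(-2) = 8)
-63*(342 + Q(c)) = -63*(342 + 8) = -63*350 = -22050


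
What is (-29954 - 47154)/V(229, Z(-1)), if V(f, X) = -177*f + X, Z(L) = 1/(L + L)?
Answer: 4168/2191 ≈ 1.9023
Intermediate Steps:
Z(L) = 1/(2*L)
V(f, X) = X - 177*f
(-29954 - 47154)/V(229, Z(-1)) = (-29954 - 47154)/((1/2)/(-1) - 177*229) = -77108/((1/2)*(-1) - 40533) = -77108/(-1/2 - 40533) = -77108/(-81067/2) = -77108*(-2/81067) = 4168/2191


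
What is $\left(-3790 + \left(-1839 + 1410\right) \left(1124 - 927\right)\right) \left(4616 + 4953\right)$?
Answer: $-844971407$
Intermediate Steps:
$\left(-3790 + \left(-1839 + 1410\right) \left(1124 - 927\right)\right) \left(4616 + 4953\right) = \left(-3790 - 84513\right) 9569 = \left(-88303\right) 9569 = -844971407$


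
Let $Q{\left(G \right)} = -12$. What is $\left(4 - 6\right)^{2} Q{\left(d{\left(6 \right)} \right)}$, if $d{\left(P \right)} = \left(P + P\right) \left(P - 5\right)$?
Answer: $-48$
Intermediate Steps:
$d{\left(P \right)} = 2 P \left(-5 + P\right)$
$\left(4 - 6\right)^{2} Q{\left(d{\left(6 \right)} \right)} = \left(4 - 6\right)^{2} \left(-12\right) = \left(-2\right)^{2} \left(-12\right) = 4 \left(-12\right) = -48$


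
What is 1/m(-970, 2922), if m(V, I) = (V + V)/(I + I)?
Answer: -1461/485 ≈ -3.0124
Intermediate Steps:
m(V, I) = V/I (m(V, I) = (2*V)/((2*I)) = (2*V)*(1/(2*I)) = V/I)
1/m(-970, 2922) = 1/(-970/2922) = 1/(-970*1/2922) = 1/(-485/1461) = -1461/485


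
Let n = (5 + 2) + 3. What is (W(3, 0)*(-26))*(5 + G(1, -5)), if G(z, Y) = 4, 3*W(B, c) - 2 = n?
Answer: -936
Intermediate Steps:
n = 10 (n = 7 + 3 = 10)
W(B, c) = 4 (W(B, c) = ⅔ + (⅓)*10 = ⅔ + 10/3 = 4)
(W(3, 0)*(-26))*(5 + G(1, -5)) = (4*(-26))*(5 + 4) = -104*9 = -936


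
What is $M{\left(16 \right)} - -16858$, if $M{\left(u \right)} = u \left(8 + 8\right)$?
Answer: $17114$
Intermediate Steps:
$M{\left(u \right)} = 16 u$ ($M{\left(u \right)} = u 16 = 16 u$)
$M{\left(16 \right)} - -16858 = 16 \cdot 16 - -16858 = 256 + 16858 = 17114$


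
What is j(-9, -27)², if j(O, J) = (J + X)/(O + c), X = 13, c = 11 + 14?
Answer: 49/64 ≈ 0.76563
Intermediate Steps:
c = 25
j(O, J) = (13 + J)/(25 + O) (j(O, J) = (J + 13)/(O + 25) = (13 + J)/(25 + O))
j(-9, -27)² = ((13 - 27)/(25 - 9))² = (-14/16)² = ((1/16)*(-14))² = (-7/8)² = 49/64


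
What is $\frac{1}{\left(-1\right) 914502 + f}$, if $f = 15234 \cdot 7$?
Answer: $- \frac{1}{807864} \approx -1.2378 \cdot 10^{-6}$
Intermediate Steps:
$f = 106638$
$\frac{1}{\left(-1\right) 914502 + f} = \frac{1}{\left(-1\right) 914502 + 106638} = \frac{1}{-914502 + 106638} = \frac{1}{-807864} = - \frac{1}{807864}$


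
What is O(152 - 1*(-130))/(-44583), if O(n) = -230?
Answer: 230/44583 ≈ 0.0051589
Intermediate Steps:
O(152 - 1*(-130))/(-44583) = -230/(-44583) = -230*(-1/44583) = 230/44583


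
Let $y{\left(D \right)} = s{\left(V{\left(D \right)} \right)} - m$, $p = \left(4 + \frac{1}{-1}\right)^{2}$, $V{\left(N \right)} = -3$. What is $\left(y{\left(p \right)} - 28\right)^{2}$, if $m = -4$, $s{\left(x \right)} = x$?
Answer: $729$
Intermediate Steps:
$p = 9$ ($p = \left(4 - 1\right)^{2} = 3^{2} = 9$)
$y{\left(D \right)} = 1$ ($y{\left(D \right)} = -3 - -4 = -3 + 4 = 1$)
$\left(y{\left(p \right)} - 28\right)^{2} = \left(1 - 28\right)^{2} = \left(-27\right)^{2} = 729$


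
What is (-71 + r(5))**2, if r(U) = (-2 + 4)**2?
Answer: 4489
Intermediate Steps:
r(U) = 4 (r(U) = 2**2 = 4)
(-71 + r(5))**2 = (-71 + 4)**2 = (-67)**2 = 4489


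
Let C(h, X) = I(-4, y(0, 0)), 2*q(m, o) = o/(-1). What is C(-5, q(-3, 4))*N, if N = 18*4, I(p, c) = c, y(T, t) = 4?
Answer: 288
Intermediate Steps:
q(m, o) = -o/2 (q(m, o) = (o/(-1))/2 = (o*(-1))/2 = (-o)/2 = -o/2)
C(h, X) = 4
N = 72
C(-5, q(-3, 4))*N = 4*72 = 288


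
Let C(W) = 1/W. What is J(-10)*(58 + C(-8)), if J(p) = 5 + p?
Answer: -2315/8 ≈ -289.38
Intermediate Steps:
C(W) = 1/W
J(-10)*(58 + C(-8)) = (5 - 10)*(58 + 1/(-8)) = -5*(58 - ⅛) = -5*463/8 = -2315/8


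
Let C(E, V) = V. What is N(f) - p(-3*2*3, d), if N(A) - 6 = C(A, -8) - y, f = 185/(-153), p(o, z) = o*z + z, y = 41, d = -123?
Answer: -2134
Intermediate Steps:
p(o, z) = z + o*z
f = -185/153 (f = 185*(-1/153) = -185/153 ≈ -1.2092)
N(A) = -43 (N(A) = 6 + (-8 - 1*41) = 6 + (-8 - 41) = 6 - 49 = -43)
N(f) - p(-3*2*3, d) = -43 - (-123)*(1 - 3*2*3) = -43 - (-123)*(1 - 6*3) = -43 - (-123)*(1 - 18) = -43 - (-123)*(-17) = -43 - 1*2091 = -43 - 2091 = -2134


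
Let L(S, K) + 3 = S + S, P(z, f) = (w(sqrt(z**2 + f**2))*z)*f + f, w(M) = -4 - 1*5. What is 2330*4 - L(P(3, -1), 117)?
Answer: 9271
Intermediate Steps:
w(M) = -9 (w(M) = -4 - 5 = -9)
P(z, f) = f - 9*f*z (P(z, f) = (-9*z)*f + f = -9*f*z + f = f - 9*f*z)
L(S, K) = -3 + 2*S (L(S, K) = -3 + (S + S) = -3 + 2*S)
2330*4 - L(P(3, -1), 117) = 2330*4 - (-3 + 2*(-(1 - 9*3))) = 9320 - (-3 + 2*(-(1 - 27))) = 9320 - (-3 + 2*(-1*(-26))) = 9320 - (-3 + 2*26) = 9320 - (-3 + 52) = 9320 - 1*49 = 9320 - 49 = 9271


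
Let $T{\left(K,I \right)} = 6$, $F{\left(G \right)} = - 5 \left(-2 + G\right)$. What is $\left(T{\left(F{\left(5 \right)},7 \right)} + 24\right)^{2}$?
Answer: $900$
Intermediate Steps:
$F{\left(G \right)} = 10 - 5 G$
$\left(T{\left(F{\left(5 \right)},7 \right)} + 24\right)^{2} = \left(6 + 24\right)^{2} = 30^{2} = 900$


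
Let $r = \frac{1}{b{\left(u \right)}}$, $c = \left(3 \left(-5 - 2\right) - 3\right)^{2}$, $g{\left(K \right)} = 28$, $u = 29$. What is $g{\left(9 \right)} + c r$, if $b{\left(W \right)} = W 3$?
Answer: $\frac{1004}{29} \approx 34.621$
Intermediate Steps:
$b{\left(W \right)} = 3 W$
$c = 576$ ($c = \left(3 \left(-7\right) - 3\right)^{2} = \left(-21 - 3\right)^{2} = \left(-24\right)^{2} = 576$)
$r = \frac{1}{87}$ ($r = \frac{1}{3 \cdot 29} = \frac{1}{87} \approx 0.011494$)
$g{\left(9 \right)} + c r = 28 + 576 \cdot \frac{1}{87} = 28 + \frac{192}{29} = \frac{1004}{29}$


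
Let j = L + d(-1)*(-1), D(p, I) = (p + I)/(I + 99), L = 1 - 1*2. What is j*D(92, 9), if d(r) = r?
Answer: 0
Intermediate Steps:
L = -1 (L = 1 - 2 = -1)
D(p, I) = (I + p)/(99 + I)
j = 0 (j = -1 - 1*(-1) = -1 + 1 = 0)
j*D(92, 9) = 0*((9 + 92)/(99 + 9)) = 0*(101/108) = 0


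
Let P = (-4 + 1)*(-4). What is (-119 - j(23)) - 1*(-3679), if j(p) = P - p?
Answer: 3571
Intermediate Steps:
P = 12 (P = -3*(-4) = 12)
j(p) = 12 - p
(-119 - j(23)) - 1*(-3679) = (-119 - (12 - 1*23)) - 1*(-3679) = (-119 - (12 - 23)) + 3679 = (-119 - 1*(-11)) + 3679 = (-119 + 11) + 3679 = -108 + 3679 = 3571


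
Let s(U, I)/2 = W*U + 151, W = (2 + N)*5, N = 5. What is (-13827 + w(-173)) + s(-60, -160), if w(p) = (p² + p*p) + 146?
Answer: 42279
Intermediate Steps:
W = 35 (W = (2 + 5)*5 = 7*5 = 35)
s(U, I) = 302 + 70*U (s(U, I) = 2*(35*U + 151) = 2*(151 + 35*U) = 302 + 70*U)
w(p) = 146 + 2*p² (w(p) = (p² + p²) + 146 = 2*p² + 146 = 146 + 2*p²)
(-13827 + w(-173)) + s(-60, -160) = (-13827 + (146 + 2*(-173)²)) + (302 + 70*(-60)) = (-13827 + (146 + 2*29929)) + (302 - 4200) = (-13827 + (146 + 59858)) - 3898 = (-13827 + 60004) - 3898 = 46177 - 3898 = 42279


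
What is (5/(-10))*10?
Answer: -5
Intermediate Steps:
(5/(-10))*10 = -⅒*5*10 = -½*10 = -5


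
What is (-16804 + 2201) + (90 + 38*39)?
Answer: -13031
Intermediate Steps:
(-16804 + 2201) + (90 + 38*39) = -14603 + (90 + 1482) = -14603 + 1572 = -13031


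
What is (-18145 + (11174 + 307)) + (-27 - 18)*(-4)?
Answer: -6484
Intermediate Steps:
(-18145 + (11174 + 307)) + (-27 - 18)*(-4) = (-18145 + 11481) - 45*(-4) = -6664 + 180 = -6484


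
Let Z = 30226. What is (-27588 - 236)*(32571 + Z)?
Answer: -1747263728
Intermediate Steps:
(-27588 - 236)*(32571 + Z) = (-27588 - 236)*(32571 + 30226) = -27824*62797 = -1747263728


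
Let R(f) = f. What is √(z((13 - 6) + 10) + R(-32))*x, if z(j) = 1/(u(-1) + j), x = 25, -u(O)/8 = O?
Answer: 5*I*√799 ≈ 141.33*I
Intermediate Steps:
u(O) = -8*O
z(j) = 1/(8 + j) (z(j) = 1/(-8*(-1) + j) = 1/(8 + j))
√(z((13 - 6) + 10) + R(-32))*x = √(1/(8 + ((13 - 6) + 10)) - 32)*25 = √(1/(8 + (7 + 10)) - 32)*25 = √(1/(8 + 17) - 32)*25 = √(1/25 - 32)*25 = √(-799/25)*25 = (I*√799/5)*25 = 5*I*√799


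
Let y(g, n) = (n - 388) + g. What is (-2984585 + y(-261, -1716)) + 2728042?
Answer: -258908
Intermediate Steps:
y(g, n) = -388 + g + n (y(g, n) = (-388 + n) + g = -388 + g + n)
(-2984585 + y(-261, -1716)) + 2728042 = (-2984585 + (-388 - 261 - 1716)) + 2728042 = (-2984585 - 2365) + 2728042 = -2986950 + 2728042 = -258908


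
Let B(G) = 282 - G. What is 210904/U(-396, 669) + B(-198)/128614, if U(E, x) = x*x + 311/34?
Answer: 464780692352/978584377195 ≈ 0.47495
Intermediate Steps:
U(E, x) = 311/34 + x**2 (U(E, x) = x**2 + 311*(1/34) = x**2 + 311/34 = 311/34 + x**2)
210904/U(-396, 669) + B(-198)/128614 = 210904/(311/34 + 669**2) + (282 - 1*(-198))/128614 = 210904/(311/34 + 447561) + (282 + 198)*(1/128614) = 210904/(15217385/34) + 480*(1/128614) = 210904*(34/15217385) + 240/64307 = 7170736/15217385 + 240/64307 = 464780692352/978584377195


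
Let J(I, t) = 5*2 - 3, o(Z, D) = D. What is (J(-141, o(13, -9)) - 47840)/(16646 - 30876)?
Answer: 47833/14230 ≈ 3.3614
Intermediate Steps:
J(I, t) = 7 (J(I, t) = 10 - 3 = 7)
(J(-141, o(13, -9)) - 47840)/(16646 - 30876) = (7 - 47840)/(16646 - 30876) = -47833/(-14230) = -47833*(-1/14230) = 47833/14230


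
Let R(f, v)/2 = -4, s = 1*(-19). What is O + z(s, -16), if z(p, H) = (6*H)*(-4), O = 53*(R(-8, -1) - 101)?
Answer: -5393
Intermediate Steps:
s = -19
R(f, v) = -8 (R(f, v) = 2*(-4) = -8)
O = -5777 (O = 53*(-8 - 101) = 53*(-109) = -5777)
z(p, H) = -24*H
O + z(s, -16) = -5777 - 24*(-16) = -5777 + 384 = -5393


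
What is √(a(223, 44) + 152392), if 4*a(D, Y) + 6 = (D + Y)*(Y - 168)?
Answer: √576454/2 ≈ 379.62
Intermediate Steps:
a(D, Y) = -3/2 + (-168 + Y)*(D + Y)/4 (a(D, Y) = -3/2 + ((D + Y)*(Y - 168))/4 = -3/2 + ((D + Y)*(-168 + Y))/4 = -3/2 + ((-168 + Y)*(D + Y))/4 = -3/2 + (-168 + Y)*(D + Y)/4)
√(a(223, 44) + 152392) = √((-3/2 - 42*223 - 42*44 + (¼)*44² + (¼)*223*44) + 152392) = √((-3/2 - 9366 - 1848 + (¼)*1936 + 2453) + 152392) = √((-3/2 - 9366 - 1848 + 484 + 2453) + 152392) = √(-16557/2 + 152392) = √(288227/2) = √576454/2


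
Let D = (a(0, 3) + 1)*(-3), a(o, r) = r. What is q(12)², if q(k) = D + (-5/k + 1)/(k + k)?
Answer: 11895601/82944 ≈ 143.42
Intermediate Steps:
D = -12 (D = (3 + 1)*(-3) = 4*(-3) = -12)
q(k) = -12 + (1 - 5/k)/(2*k) (q(k) = -12 + (-5/k + 1)/(k + k) = -12 + (1 - 5/k)/((2*k)) = -12 + (1 - 5/k)*(1/(2*k)) = -12 + (1 - 5/k)/(2*k))
q(12)² = ((½)*(-5 + 12 - 24*12²)/12²)² = ((½)*(1/144)*(-5 + 12 - 24*144))² = ((½)*(1/144)*(-5 + 12 - 3456))² = ((½)*(1/144)*(-3449))² = (-3449/288)² = 11895601/82944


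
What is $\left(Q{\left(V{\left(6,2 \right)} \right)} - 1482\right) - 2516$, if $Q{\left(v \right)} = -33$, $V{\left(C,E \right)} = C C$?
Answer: $-4031$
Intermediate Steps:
$V{\left(C,E \right)} = C^{2}$
$\left(Q{\left(V{\left(6,2 \right)} \right)} - 1482\right) - 2516 = \left(-33 - 1482\right) - 2516 = -1515 - 2516 = -4031$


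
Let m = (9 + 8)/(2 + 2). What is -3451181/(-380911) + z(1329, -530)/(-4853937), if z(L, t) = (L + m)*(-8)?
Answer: 16755877946323/1848917996607 ≈ 9.0625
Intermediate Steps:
m = 17/4 ≈ 4.2500
z(L, t) = -34 - 8*L (z(L, t) = (L + 17/4)*(-8) = (17/4 + L)*(-8) = -34 - 8*L)
-3451181/(-380911) + z(1329, -530)/(-4853937) = -3451181/(-380911) + (-34 - 8*1329)/(-4853937) = -3451181*(-1/380911) + (-34 - 10632)*(-1/4853937) = 3451181/380911 - 10666*(-1/4853937) = 3451181/380911 + 10666/4853937 = 16755877946323/1848917996607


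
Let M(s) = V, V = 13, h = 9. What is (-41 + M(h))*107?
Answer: -2996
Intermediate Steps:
M(s) = 13
(-41 + M(h))*107 = (-41 + 13)*107 = -28*107 = -2996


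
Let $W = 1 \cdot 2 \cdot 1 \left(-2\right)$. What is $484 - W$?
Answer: $488$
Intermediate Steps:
$W = -4$ ($W = 2 \left(-2\right) = -4$)
$484 - W = 484 - -4 = 484 + 4 = 488$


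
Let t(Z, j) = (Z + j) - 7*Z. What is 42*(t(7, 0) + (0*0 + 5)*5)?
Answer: -714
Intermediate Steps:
t(Z, j) = j - 6*Z
42*(t(7, 0) + (0*0 + 5)*5) = 42*((0 - 6*7) + (0*0 + 5)*5) = 42*((0 - 42) + (0 + 5)*5) = 42*(-42 + 5*5) = 42*(-42 + 25) = 42*(-17) = -714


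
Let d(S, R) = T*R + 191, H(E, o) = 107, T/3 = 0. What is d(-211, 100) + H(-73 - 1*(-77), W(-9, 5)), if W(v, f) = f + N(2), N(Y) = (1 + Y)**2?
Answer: 298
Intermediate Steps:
T = 0 (T = 3*0 = 0)
W(v, f) = 9 + f (W(v, f) = f + (1 + 2)**2 = f + 3**2 = f + 9 = 9 + f)
d(S, R) = 191 (d(S, R) = 0*R + 191 = 0 + 191 = 191)
d(-211, 100) + H(-73 - 1*(-77), W(-9, 5)) = 191 + 107 = 298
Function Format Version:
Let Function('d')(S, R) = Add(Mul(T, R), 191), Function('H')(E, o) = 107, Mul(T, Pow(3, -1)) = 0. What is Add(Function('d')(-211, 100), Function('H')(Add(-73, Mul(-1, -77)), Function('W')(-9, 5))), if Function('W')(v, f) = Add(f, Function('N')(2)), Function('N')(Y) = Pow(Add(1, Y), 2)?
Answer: 298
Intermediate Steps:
T = 0 (T = Mul(3, 0) = 0)
Function('W')(v, f) = Add(9, f) (Function('W')(v, f) = Add(f, Pow(Add(1, 2), 2)) = Add(f, Pow(3, 2)) = Add(f, 9) = Add(9, f))
Function('d')(S, R) = 191 (Function('d')(S, R) = Add(Mul(0, R), 191) = Add(0, 191) = 191)
Add(Function('d')(-211, 100), Function('H')(Add(-73, Mul(-1, -77)), Function('W')(-9, 5))) = Add(191, 107) = 298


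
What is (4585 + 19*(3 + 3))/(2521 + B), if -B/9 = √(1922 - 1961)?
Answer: 11846179/6358600 + 42291*I*√39/6358600 ≈ 1.863 + 0.041535*I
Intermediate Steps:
B = -9*I*√39 (B = -9*√(1922 - 1961) = -9*I*√39 ≈ -56.205*I)
(4585 + 19*(3 + 3))/(2521 + B) = (4585 + 19*(3 + 3))/(2521 - 9*I*√39) = (4585 + 19*6)/(2521 - 9*I*√39) = (4585 + 114)/(2521 - 9*I*√39) = 4699/(2521 - 9*I*√39)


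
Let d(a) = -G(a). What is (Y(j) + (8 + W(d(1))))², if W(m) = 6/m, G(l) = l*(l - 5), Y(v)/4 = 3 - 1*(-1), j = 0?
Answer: 2601/4 ≈ 650.25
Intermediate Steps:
Y(v) = 16 (Y(v) = 4*(3 - 1*(-1)) = 4*(3 + 1) = 4*4 = 16)
G(l) = l*(-5 + l)
d(a) = -a*(-5 + a)
(Y(j) + (8 + W(d(1))))² = (16 + (8 + 6/((1*(5 - 1*1)))))² = (16 + (8 + 6/((1*(5 - 1)))))² = (16 + (8 + 6/((1*4))))² = (16 + (8 + 6/4))² = (16 + (8 + 6*(¼)))² = (16 + (8 + 3/2))² = (16 + 19/2)² = (51/2)² = 2601/4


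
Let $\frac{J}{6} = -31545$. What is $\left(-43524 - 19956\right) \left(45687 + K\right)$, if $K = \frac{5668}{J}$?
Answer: $- \frac{18297417691352}{6309} \approx -2.9002 \cdot 10^{9}$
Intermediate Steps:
$J = -189270$ ($J = 6 \left(-31545\right) = -189270$)
$K = - \frac{2834}{94635}$ ($K = \frac{5668}{-189270} = 5668 \left(- \frac{1}{189270}\right) = - \frac{2834}{94635} \approx -0.029947$)
$\left(-43524 - 19956\right) \left(45687 + K\right) = \left(-43524 - 19956\right) \left(45687 - \frac{2834}{94635}\right) = \left(-63480\right) \frac{4323586411}{94635} = - \frac{18297417691352}{6309}$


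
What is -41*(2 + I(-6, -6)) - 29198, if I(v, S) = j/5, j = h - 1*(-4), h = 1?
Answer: -29321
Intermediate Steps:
j = 5 (j = 1 - 1*(-4) = 1 + 4 = 5)
I(v, S) = 1 (I(v, S) = 5/5 = 5*(⅕) = 1)
-41*(2 + I(-6, -6)) - 29198 = -41*(2 + 1) - 29198 = -41*3 - 29198 = -123 - 29198 = -29321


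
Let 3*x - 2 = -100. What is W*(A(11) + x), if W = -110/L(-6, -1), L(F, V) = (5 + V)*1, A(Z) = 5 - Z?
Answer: 3190/3 ≈ 1063.3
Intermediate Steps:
L(F, V) = 5 + V
x = -98/3 (x = ⅔ + (⅓)*(-100) = ⅔ - 100/3 = -98/3 ≈ -32.667)
W = -55/2 (W = -110/(5 - 1) = -110/4 = -110*¼ = -55/2 ≈ -27.500)
W*(A(11) + x) = -55*((5 - 1*11) - 98/3)/2 = -55*((5 - 11) - 98/3)/2 = -55*(-6 - 98/3)/2 = -55/2*(-116/3) = 3190/3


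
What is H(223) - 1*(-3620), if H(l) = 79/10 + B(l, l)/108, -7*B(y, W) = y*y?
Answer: 13464817/3780 ≈ 3562.1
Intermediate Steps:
B(y, W) = -y²/7 (B(y, W) = -y*y/7 = -y²/7)
H(l) = 79/10 - l²/756 (H(l) = 79/10 - l²/7/108 = 79*(⅒) - l²/7*(1/108) = 79/10 - l²/756)
H(223) - 1*(-3620) = (79/10 - 1/756*223²) - 1*(-3620) = (79/10 - 1/756*49729) + 3620 = (79/10 - 49729/756) + 3620 = -218783/3780 + 3620 = 13464817/3780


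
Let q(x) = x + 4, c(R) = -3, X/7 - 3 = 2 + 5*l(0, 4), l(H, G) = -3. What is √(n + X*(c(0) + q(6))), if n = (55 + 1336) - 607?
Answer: 7*√6 ≈ 17.146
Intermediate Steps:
X = -70 (X = 21 + 7*(2 + 5*(-3)) = 21 + 7*(2 - 15) = 21 + 7*(-13) = 21 - 91 = -70)
q(x) = 4 + x
n = 784 (n = 1391 - 607 = 784)
√(n + X*(c(0) + q(6))) = √(784 - 70*(-3 + (4 + 6))) = √(784 - 70*(-3 + 10)) = √(784 - 70*7) = √(784 - 490) = √294 = 7*√6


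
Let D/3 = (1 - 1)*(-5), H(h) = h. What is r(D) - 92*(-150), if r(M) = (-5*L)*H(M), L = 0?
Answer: 13800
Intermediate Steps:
D = 0 (D = 3*((1 - 1)*(-5)) = 3*(0*(-5)) = 3*0 = 0)
r(M) = 0 (r(M) = (-5*0)*M = 0*M = 0)
r(D) - 92*(-150) = 0 - 92*(-150) = 0 + 13800 = 13800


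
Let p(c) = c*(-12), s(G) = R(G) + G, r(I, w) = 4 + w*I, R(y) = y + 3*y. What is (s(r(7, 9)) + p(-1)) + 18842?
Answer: 19189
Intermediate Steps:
R(y) = 4*y
r(I, w) = 4 + I*w
s(G) = 5*G (s(G) = 4*G + G = 5*G)
p(c) = -12*c
(s(r(7, 9)) + p(-1)) + 18842 = (5*(4 + 7*9) - 12*(-1)) + 18842 = (5*(4 + 63) + 12) + 18842 = (5*67 + 12) + 18842 = (335 + 12) + 18842 = 347 + 18842 = 19189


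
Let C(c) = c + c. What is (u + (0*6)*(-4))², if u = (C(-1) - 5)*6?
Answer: 1764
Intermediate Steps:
C(c) = 2*c
u = -42 (u = (2*(-1) - 5)*6 = (-2 - 5)*6 = -7*6 = -42)
(u + (0*6)*(-4))² = (-42 + (0*6)*(-4))² = (-42 + 0*(-4))² = (-42 + 0)² = (-42)² = 1764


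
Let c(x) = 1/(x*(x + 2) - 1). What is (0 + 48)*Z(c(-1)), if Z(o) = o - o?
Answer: 0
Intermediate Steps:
c(x) = 1/(-1 + x*(2 + x)) (c(x) = 1/(x*(2 + x) - 1) = 1/(-1 + x*(2 + x)))
Z(o) = 0
(0 + 48)*Z(c(-1)) = (0 + 48)*0 = 48*0 = 0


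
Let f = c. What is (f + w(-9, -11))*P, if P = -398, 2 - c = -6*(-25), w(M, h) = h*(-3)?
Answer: 45770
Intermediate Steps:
w(M, h) = -3*h
c = -148 (c = 2 - (-6)*(-25) = 2 - 1*150 = 2 - 150 = -148)
f = -148
(f + w(-9, -11))*P = (-148 - 3*(-11))*(-398) = (-148 + 33)*(-398) = -115*(-398) = 45770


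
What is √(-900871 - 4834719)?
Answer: I*√5735590 ≈ 2394.9*I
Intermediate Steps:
√(-900871 - 4834719) = √(-5735590) = I*√5735590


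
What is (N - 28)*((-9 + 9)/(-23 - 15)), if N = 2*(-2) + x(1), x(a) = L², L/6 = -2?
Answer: 0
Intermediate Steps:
L = -12 (L = 6*(-2) = -12)
x(a) = 144 (x(a) = (-12)² = 144)
N = 140 (N = 2*(-2) + 144 = -4 + 144 = 140)
(N - 28)*((-9 + 9)/(-23 - 15)) = (140 - 28)*((-9 + 9)/(-23 - 15)) = 112*(0/(-38)) = 112*(0*(-1/38)) = 112*0 = 0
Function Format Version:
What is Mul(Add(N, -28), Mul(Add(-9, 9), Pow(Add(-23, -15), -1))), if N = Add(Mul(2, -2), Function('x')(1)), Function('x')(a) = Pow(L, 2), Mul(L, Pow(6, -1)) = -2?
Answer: 0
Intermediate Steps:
L = -12 (L = Mul(6, -2) = -12)
Function('x')(a) = 144 (Function('x')(a) = Pow(-12, 2) = 144)
N = 140 (N = Add(Mul(2, -2), 144) = Add(-4, 144) = 140)
Mul(Add(N, -28), Mul(Add(-9, 9), Pow(Add(-23, -15), -1))) = Mul(Add(140, -28), Mul(Add(-9, 9), Pow(Add(-23, -15), -1))) = Mul(112, Mul(0, Pow(-38, -1))) = Mul(112, Mul(0, Rational(-1, 38))) = Mul(112, 0) = 0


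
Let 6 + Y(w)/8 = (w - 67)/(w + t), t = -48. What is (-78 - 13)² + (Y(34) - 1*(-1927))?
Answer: 71252/7 ≈ 10179.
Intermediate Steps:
Y(w) = -48 + 8*(-67 + w)/(-48 + w) (Y(w) = -48 + 8*((w - 67)/(w - 48)) = -48 + 8*((-67 + w)/(-48 + w)) = -48 + 8*(-67 + w)/(-48 + w))
(-78 - 13)² + (Y(34) - 1*(-1927)) = (-78 - 13)² + (8*(221 - 5*34)/(-48 + 34) - 1*(-1927)) = (-91)² + (8*(221 - 170)/(-14) + 1927) = 8281 + (8*(-1/14)*51 + 1927) = 8281 + (-204/7 + 1927) = 8281 + 13285/7 = 71252/7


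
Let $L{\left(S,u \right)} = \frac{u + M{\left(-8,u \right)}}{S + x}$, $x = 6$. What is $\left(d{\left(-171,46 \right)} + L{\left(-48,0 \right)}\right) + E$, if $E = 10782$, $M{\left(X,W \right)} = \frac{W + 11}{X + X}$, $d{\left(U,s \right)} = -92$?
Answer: $\frac{7183691}{672} \approx 10690.0$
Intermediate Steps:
$M{\left(X,W \right)} = \frac{11 + W}{2 X}$
$L{\left(S,u \right)} = \frac{- \frac{11}{16} + \frac{15 u}{16}}{6 + S}$ ($L{\left(S,u \right)} = \frac{u + \frac{11 + u}{2 \left(-8\right)}}{S + 6} = \frac{u + \frac{1}{2} \left(- \frac{1}{8}\right) \left(11 + u\right)}{6 + S} = \frac{u - \left(\frac{11}{16} + \frac{u}{16}\right)}{6 + S} = \frac{- \frac{11}{16} + \frac{15 u}{16}}{6 + S}$)
$\left(d{\left(-171,46 \right)} + L{\left(-48,0 \right)}\right) + E = \left(-92 + \frac{-11 + 15 \cdot 0}{16 \left(6 - 48\right)}\right) + 10782 = \left(-92 + \frac{-11 + 0}{16 \left(-42\right)}\right) + 10782 = \left(-92 + \frac{1}{16} \left(- \frac{1}{42}\right) \left(-11\right)\right) + 10782 = \left(-92 + \frac{11}{672}\right) + 10782 = - \frac{61813}{672} + 10782 = \frac{7183691}{672}$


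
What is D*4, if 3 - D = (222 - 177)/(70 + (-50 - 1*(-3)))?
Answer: 96/23 ≈ 4.1739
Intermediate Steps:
D = 24/23 (D = 3 - (222 - 177)/(70 + (-50 - 1*(-3))) = 3 - 45/(70 + (-50 + 3)) = 3 - 45/(70 - 47) = 3 - 45/23 = 24/23 ≈ 1.0435)
D*4 = (24/23)*4 = 96/23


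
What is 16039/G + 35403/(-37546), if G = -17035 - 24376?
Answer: -2068273927/1554817406 ≈ -1.3302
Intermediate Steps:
G = -41411
16039/G + 35403/(-37546) = 16039/(-41411) + 35403/(-37546) = 16039*(-1/41411) + 35403*(-1/37546) = -16039/41411 - 35403/37546 = -2068273927/1554817406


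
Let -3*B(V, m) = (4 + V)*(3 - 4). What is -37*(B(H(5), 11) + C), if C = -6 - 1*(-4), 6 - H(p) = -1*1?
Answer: -185/3 ≈ -61.667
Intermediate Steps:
H(p) = 7 (H(p) = 6 - (-1) = 6 - 1*(-1) = 6 + 1 = 7)
C = -2 (C = -6 + 4 = -2)
B(V, m) = 4/3 + V/3 (B(V, m) = -(4 + V)*(3 - 4)/3 = -(4 + V)*(-1)/3 = -(-4 - V)/3 = 4/3 + V/3)
-37*(B(H(5), 11) + C) = -37*((4/3 + (⅓)*7) - 2) = -37*((4/3 + 7/3) - 2) = -37*(11/3 - 2) = -37*5/3 = -185/3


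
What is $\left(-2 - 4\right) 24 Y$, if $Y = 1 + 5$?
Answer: $-864$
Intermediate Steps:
$Y = 6$
$\left(-2 - 4\right) 24 Y = \left(-2 - 4\right) 24 \cdot 6 = \left(-2 - 4\right) 144 = \left(-6\right) 144 = -864$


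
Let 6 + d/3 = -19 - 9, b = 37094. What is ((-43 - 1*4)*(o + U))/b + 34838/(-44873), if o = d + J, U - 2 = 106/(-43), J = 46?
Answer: -25223672964/35787159833 ≈ -0.70482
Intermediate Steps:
d = -102 (d = -18 + 3*(-19 - 9) = -18 + 3*(-28) = -18 - 84 = -102)
U = -20/43 (U = 2 + 106/(-43) = 2 + 106*(-1/43) = 2 - 106/43 = -20/43 ≈ -0.46512)
o = -56 (o = -102 + 46 = -56)
((-43 - 1*4)*(o + U))/b + 34838/(-44873) = ((-43 - 1*4)*(-56 - 20/43))/37094 + 34838/(-44873) = ((-43 - 4)*(-2428/43))*(1/37094) + 34838*(-1/44873) = -47*(-2428/43)*(1/37094) - 34838/44873 = (114116/43)*(1/37094) - 34838/44873 = 57058/797521 - 34838/44873 = -25223672964/35787159833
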